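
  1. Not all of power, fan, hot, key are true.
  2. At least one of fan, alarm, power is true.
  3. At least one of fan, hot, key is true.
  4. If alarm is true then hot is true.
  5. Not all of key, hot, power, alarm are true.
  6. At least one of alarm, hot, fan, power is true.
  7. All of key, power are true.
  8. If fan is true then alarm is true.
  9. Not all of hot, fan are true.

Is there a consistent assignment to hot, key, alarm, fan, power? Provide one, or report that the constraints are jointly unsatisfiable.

hot = False, key = True, alarm = False, fan = False, power = True

  (1) {power, fan, hot, key}: 2/4 true — not all ✓
  (2) {fan, alarm, power}: 1 true — at least one ✓
  (3) {fan, hot, key}: 1 true — at least one ✓
  (4) alarm=F ⇒ hot: vacuous ✓
  (5) {key, hot, power, alarm}: 2/4 true — not all ✓
  (6) {alarm, hot, fan, power}: 1 true — at least one ✓
  (7) {key, power}: all 2 true ✓
  (8) fan=F ⇒ alarm: vacuous ✓
  (9) {hot, fan}: 0/2 true — not all ✓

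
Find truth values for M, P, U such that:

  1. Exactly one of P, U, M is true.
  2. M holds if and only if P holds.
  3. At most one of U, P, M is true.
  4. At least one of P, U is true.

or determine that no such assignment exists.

M = False, P = False, U = True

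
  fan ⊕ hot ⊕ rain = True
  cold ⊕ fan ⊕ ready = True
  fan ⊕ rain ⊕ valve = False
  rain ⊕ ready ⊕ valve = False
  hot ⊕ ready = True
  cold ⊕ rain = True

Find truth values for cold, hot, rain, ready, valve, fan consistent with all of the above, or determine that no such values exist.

cold = True, hot = False, rain = False, ready = True, valve = True, fan = True

fan ⊕ hot ⊕ rain = T ⊕ F ⊕ F = True ✓
cold ⊕ fan ⊕ ready = T ⊕ T ⊕ T = True ✓
fan ⊕ rain ⊕ valve = T ⊕ F ⊕ T = False ✓
rain ⊕ ready ⊕ valve = F ⊕ T ⊕ T = False ✓
hot ⊕ ready = F ⊕ T = True ✓
cold ⊕ rain = T ⊕ F = True ✓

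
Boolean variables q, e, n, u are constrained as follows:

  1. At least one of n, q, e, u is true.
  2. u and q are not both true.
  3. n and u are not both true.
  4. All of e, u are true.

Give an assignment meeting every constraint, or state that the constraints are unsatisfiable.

q = False, e = True, n = False, u = True

  (1) {n, q, e, u}: 2 true — at least one ✓
  (2) u=T, q=F — not both ✓
  (3) n=F, u=T — not both ✓
  (4) {e, u}: all 2 true ✓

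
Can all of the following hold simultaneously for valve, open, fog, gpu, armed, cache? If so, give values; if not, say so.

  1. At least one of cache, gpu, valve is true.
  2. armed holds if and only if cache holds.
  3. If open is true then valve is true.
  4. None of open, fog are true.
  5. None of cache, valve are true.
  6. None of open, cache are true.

valve=F, open=F, fog=F, gpu=T, armed=F, cache=F

  (1) {cache, gpu, valve}: 1 true — at least one ✓
  (2) armed=F, cache=F — same ✓
  (3) open=F ⇒ valve: vacuous ✓
  (4) {open, fog}: 0 true — none ✓
  (5) {cache, valve}: 0 true — none ✓
  (6) {open, cache}: 0 true — none ✓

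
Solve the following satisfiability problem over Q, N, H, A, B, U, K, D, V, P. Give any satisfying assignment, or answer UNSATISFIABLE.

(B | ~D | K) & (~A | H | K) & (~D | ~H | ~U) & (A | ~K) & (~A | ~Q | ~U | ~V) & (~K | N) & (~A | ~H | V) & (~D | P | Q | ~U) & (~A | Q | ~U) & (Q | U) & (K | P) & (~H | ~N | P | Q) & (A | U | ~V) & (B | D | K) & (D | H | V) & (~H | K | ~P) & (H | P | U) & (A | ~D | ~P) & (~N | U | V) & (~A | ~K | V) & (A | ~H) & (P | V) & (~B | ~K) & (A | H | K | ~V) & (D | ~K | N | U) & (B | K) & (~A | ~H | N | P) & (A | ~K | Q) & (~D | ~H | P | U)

Q=T, N=T, H=F, A=T, B=F, U=F, K=T, D=F, V=T, P=T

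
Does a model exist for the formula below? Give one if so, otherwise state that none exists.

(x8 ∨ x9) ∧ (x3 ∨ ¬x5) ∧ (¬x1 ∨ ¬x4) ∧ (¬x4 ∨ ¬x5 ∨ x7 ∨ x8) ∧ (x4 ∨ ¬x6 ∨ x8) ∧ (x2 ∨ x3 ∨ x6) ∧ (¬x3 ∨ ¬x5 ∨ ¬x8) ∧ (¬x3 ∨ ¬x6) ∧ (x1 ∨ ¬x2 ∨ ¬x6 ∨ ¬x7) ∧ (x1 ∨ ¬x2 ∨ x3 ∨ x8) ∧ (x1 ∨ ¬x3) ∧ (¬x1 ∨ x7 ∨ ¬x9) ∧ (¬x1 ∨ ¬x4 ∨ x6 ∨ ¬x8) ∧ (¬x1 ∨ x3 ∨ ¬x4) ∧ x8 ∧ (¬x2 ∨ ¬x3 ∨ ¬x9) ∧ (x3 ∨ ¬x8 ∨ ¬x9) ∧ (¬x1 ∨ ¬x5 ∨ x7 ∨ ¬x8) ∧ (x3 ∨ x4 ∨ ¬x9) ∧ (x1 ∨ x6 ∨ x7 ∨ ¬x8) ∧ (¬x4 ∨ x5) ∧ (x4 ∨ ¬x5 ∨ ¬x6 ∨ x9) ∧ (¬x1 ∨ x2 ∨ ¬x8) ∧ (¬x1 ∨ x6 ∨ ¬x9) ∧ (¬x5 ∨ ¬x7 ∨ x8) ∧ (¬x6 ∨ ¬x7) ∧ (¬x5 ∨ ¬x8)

Unit clause (x8) forces x8 = True.
In (¬x5 ∨ ¬x8) only ¬x5 is left, so x5 = False.
In (¬x4 ∨ x5) only ¬x4 is left, so x4 = False.
Set x1 = True.
  then (¬x1 ∨ x2 ∨ ¬x8) forces x2 = True.
Set x3 = True.
  then (¬x3 ∨ ¬x6) forces x6 = False.
  then (¬x2 ∨ ¬x3 ∨ ¬x9) forces x9 = False.
Set x7 = False.
All clauses satisfied.

x1: True, x2: True, x3: True, x4: False, x5: False, x6: False, x7: False, x8: True, x9: False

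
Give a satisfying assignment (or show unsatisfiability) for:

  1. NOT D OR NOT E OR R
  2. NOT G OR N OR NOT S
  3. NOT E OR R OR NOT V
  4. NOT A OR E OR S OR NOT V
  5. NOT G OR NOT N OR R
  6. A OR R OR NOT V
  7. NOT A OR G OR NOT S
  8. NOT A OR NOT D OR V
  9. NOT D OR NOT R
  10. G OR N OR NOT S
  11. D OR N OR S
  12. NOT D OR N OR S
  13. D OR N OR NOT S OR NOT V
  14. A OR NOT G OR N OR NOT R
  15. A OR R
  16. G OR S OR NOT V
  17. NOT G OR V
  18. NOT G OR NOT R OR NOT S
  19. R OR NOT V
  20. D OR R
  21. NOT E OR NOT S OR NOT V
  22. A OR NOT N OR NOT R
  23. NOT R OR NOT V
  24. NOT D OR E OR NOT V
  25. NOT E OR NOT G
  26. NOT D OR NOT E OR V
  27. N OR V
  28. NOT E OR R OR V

E=F, R=T, V=F, D=F, S=F, N=T, A=T, G=F

Set E = False.
Set R = True.
  then (NOT D OR NOT R) forces D = False.
  then (NOT R OR NOT V) forces V = False.
  then (N OR V) forces N = True.
  then (NOT G OR V) forces G = False.
  then (A OR NOT N OR NOT R) forces A = True.
  then (NOT A OR G OR NOT S) forces S = False.
All clauses satisfied.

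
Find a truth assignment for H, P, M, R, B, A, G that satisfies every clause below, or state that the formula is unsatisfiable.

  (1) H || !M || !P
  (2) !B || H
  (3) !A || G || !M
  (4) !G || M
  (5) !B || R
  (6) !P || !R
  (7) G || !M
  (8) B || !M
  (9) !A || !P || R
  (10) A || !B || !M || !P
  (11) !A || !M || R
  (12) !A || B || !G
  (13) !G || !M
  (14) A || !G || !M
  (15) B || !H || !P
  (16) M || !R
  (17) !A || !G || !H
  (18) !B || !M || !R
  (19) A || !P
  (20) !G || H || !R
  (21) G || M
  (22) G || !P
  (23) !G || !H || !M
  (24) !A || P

No satisfying assignment exists.

Case M = True:
  (G || !M) forces G = True.
  Clause (!G || !M) is falsified — contradiction.
Case M = False:
  (!G || M) forces G = False.
  Clause (G || M) is falsified — contradiction.
Both cases fail, so the formula is unsatisfiable.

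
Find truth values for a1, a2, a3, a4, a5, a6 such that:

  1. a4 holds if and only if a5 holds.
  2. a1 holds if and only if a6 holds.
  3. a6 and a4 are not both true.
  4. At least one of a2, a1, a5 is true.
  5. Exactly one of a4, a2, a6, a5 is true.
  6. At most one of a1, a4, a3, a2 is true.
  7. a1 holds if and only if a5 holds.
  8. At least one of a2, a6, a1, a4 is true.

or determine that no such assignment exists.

a1: False, a2: True, a3: False, a4: False, a5: False, a6: False

  (1) a4=F, a5=F — same ✓
  (2) a1=F, a6=F — same ✓
  (3) a6=F, a4=F — not both ✓
  (4) {a2, a1, a5}: 1 true — at least one ✓
  (5) {a4, a2, a6, a5}: 1 true — exactly one ✓
  (6) {a1, a4, a3, a2}: 1 true — at most one ✓
  (7) a1=F, a5=F — same ✓
  (8) {a2, a6, a1, a4}: 1 true — at least one ✓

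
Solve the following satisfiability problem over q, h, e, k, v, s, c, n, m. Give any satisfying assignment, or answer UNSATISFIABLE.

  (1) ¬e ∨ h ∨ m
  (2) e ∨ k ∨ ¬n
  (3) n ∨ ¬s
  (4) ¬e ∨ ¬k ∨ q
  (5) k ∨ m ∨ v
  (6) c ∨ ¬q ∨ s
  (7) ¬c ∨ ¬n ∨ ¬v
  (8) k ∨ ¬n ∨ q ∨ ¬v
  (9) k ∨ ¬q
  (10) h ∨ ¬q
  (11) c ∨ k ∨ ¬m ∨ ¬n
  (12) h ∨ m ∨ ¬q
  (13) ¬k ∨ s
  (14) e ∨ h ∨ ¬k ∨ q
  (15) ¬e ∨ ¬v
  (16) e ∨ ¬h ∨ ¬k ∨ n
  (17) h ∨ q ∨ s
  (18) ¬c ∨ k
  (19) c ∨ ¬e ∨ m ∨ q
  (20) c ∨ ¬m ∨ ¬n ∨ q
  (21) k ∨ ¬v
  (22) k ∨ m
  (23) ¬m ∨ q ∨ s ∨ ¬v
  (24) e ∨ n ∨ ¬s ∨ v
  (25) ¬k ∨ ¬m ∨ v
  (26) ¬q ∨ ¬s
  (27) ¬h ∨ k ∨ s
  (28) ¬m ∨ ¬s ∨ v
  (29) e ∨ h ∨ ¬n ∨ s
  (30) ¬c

Unit clause (¬c) forces c = False.
Set q = False.
Set h = True.
Set e = False.
Try k = False:
  (e ∨ k ∨ ¬n) forces n = False.
  (n ∨ ¬s) forces s = False.
  clause (¬h ∨ k ∨ s) is falsified — backtrack.
So k = True.
  then (¬k ∨ s) forces s = True.
  then (e ∨ ¬h ∨ ¬k ∨ n) forces n = True.
  then (c ∨ ¬m ∨ ¬n ∨ q) forces m = False.
Set v = True.
All clauses satisfied.

q: False, h: True, e: False, k: True, v: True, s: True, c: False, n: True, m: False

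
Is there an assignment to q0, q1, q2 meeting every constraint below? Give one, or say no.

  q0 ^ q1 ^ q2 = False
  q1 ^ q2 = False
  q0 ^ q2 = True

q0: False; q1: True; q2: True

q0 ^ q1 ^ q2 = F ^ T ^ T = False ✓
q1 ^ q2 = T ^ T = False ✓
q0 ^ q2 = F ^ T = True ✓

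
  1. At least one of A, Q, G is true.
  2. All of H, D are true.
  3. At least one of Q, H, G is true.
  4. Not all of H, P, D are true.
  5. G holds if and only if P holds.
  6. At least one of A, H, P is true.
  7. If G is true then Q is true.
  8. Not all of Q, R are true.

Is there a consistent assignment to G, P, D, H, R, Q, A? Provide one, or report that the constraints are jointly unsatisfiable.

G = False, P = False, D = True, H = True, R = False, Q = True, A = False

  (1) {A, Q, G}: 1 true — at least one ✓
  (2) {H, D}: all 2 true ✓
  (3) {Q, H, G}: 2 true — at least one ✓
  (4) {H, P, D}: 2/3 true — not all ✓
  (5) G=F, P=F — same ✓
  (6) {A, H, P}: 1 true — at least one ✓
  (7) G=F ⇒ Q: vacuous ✓
  (8) {Q, R}: 1/2 true — not all ✓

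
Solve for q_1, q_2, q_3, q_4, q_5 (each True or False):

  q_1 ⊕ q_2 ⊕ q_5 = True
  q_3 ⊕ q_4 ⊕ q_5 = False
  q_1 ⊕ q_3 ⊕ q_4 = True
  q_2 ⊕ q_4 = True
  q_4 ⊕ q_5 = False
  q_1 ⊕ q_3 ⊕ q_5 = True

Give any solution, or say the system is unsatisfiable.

q_1 = False, q_2 = False, q_3 = False, q_4 = True, q_5 = True

q_1 ⊕ q_2 ⊕ q_5 = F ⊕ F ⊕ T = True ✓
q_3 ⊕ q_4 ⊕ q_5 = F ⊕ T ⊕ T = False ✓
q_1 ⊕ q_3 ⊕ q_4 = F ⊕ F ⊕ T = True ✓
q_2 ⊕ q_4 = F ⊕ T = True ✓
q_4 ⊕ q_5 = T ⊕ T = False ✓
q_1 ⊕ q_3 ⊕ q_5 = F ⊕ F ⊕ T = True ✓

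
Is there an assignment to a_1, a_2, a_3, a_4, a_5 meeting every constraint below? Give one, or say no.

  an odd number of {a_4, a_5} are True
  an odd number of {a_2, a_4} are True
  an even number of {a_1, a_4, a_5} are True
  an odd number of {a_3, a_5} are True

a_1 = True; a_2 = True; a_3 = False; a_4 = False; a_5 = True

{a_4, a_5}: 1 true → odd ✓
{a_2, a_4}: 1 true → odd ✓
{a_1, a_4, a_5}: 2 true → even ✓
{a_3, a_5}: 1 true → odd ✓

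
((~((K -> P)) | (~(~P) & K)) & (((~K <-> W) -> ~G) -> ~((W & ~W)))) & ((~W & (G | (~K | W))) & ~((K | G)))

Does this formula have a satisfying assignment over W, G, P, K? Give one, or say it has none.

Case K = True: the conjunct ~((K | G)) becomes ~((True | G)) = False.
Case K = False: the conjunct ~((K -> P)) | (~(~P) & K) becomes ~True | (~(~P) & False) = False.
Both cases fail — unsatisfiable.

Unsatisfiable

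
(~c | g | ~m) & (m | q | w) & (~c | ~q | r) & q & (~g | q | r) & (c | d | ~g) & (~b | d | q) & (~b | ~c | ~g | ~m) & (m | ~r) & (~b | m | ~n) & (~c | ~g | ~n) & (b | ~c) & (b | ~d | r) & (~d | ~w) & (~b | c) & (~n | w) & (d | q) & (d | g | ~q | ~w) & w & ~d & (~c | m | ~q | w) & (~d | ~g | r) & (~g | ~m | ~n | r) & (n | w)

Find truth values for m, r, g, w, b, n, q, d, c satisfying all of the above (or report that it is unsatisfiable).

Case w = True:
  (q) forces q = True.
  (~d | ~w) forces d = False.
  (d | g | ~q | ~w) forces g = True.
  (c | d | ~g) forces c = True.
  (~c | ~q | r) forces r = True.
  (m | ~r) forces m = True.
  (~b | ~c | ~g | ~m) forces b = False.
  Clause (b | ~c) is falsified — contradiction.
Case w = False:
  Clause (w) is falsified — contradiction.
Both cases fail, so the formula is unsatisfiable.

UNSATISFIABLE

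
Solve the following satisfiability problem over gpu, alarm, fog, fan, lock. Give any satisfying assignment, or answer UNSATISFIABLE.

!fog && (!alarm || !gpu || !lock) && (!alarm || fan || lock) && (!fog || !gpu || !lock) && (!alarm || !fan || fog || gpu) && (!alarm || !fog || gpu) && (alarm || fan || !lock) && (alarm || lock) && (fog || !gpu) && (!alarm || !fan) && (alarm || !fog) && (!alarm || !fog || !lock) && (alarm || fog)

gpu = False, alarm = True, fog = False, fan = False, lock = True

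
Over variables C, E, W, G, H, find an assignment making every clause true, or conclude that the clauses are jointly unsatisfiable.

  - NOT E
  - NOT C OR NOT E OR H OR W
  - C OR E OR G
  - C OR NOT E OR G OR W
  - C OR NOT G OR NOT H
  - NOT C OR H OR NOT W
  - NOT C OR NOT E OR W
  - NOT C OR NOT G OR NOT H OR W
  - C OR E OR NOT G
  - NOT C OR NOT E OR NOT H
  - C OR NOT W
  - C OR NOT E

C: True, E: False, W: False, G: True, H: False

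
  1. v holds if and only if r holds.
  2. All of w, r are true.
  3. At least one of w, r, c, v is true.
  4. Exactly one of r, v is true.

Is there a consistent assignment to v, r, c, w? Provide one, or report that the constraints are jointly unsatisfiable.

Case r = True:
  (1) with r=T forces v = True.
  Constraint (4) is violated (r=T, v=T) — contradiction.
Case r = False:
  Constraint (2) is violated (r=F) — contradiction.
Both cases fail — unsatisfiable.

UNSATISFIABLE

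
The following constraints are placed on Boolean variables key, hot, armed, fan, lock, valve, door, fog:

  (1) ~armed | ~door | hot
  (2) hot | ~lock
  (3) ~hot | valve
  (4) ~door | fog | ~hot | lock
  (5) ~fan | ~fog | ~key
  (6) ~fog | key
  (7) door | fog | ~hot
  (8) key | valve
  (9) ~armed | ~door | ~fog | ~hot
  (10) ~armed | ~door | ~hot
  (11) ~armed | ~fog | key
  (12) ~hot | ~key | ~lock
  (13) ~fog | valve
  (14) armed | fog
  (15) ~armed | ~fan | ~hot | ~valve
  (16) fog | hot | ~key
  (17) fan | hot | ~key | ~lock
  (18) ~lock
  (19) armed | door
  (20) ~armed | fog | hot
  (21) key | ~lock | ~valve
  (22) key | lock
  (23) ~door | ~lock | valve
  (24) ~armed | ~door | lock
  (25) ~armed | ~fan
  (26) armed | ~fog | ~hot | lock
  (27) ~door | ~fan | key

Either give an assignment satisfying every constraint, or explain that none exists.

Unit clause (~lock) forces lock = False.
In (key | lock) only key is left, so key = True.
Set hot = False.
  then (fog | hot | ~key) forces fog = True.
  then (~fan | ~fog | ~key) forces fan = False.
  then (~fog | valve) forces valve = True.
Set armed = False.
  then (armed | door) forces door = True.
All clauses satisfied.

key=T; hot=F; armed=F; fan=F; lock=F; valve=T; door=T; fog=T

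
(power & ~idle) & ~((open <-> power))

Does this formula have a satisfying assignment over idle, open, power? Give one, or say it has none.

idle: False; open: False; power: True

  power & ~idle = True
    ~idle = True
  ~((open <-> power)) = True
    open <-> power = False
Both conjuncts True, so the formula holds.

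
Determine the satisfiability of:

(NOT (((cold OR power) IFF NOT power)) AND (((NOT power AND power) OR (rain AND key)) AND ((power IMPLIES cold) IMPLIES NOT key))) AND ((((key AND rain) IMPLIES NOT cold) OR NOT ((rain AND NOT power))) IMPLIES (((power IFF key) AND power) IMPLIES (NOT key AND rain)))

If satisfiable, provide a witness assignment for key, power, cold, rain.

Case power = True: the formula simplifies to ((rain AND key) AND (cold IMPLIES NOT key)) AND (key IMPLIES (NOT key AND rain)).
  key = True: the conjunct key IMPLIES (NOT key AND rain) becomes True IMPLIES (False AND rain) = False.
  key = False: the conjunct key is False.
Case power = False: the formula simplifies to NOT cold AND ((rain AND key) AND NOT key).
  key = True: the conjunct NOT key is False.
  key = False: the conjunct key is False.
Both cases fail — unsatisfiable.

Unsatisfiable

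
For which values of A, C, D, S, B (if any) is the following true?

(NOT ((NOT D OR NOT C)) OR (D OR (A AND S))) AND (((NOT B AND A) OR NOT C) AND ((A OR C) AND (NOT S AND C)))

A: True, C: True, D: True, S: False, B: False

  NOT ((NOT D OR NOT C)) OR (D OR (A AND S)) = True
    NOT ((NOT D OR NOT C)) = True
      NOT D OR NOT C = False
        NOT D = False
        NOT C = False
    D OR (A AND S) = True
      A AND S = False
  ((NOT B AND A) OR NOT C) AND ((A OR C) AND (NOT S AND C)) = True
    (NOT B AND A) OR NOT C = True
      NOT B AND A = True
        NOT B = True
      NOT C = False
    (A OR C) AND (NOT S AND C) = True
      A OR C = True
      NOT S AND C = True
        NOT S = True
Both conjuncts True, so the formula holds.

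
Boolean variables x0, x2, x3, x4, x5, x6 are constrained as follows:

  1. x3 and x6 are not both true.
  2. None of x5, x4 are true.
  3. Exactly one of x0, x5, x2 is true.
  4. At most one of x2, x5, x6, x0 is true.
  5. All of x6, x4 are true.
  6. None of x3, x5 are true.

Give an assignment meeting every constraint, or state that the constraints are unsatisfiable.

Unsatisfiable

Case x4 = True:
  Constraint (2) is violated (x4=T) — contradiction.
Case x4 = False:
  Constraint (5) is violated (x4=F) — contradiction.
Both cases fail — unsatisfiable.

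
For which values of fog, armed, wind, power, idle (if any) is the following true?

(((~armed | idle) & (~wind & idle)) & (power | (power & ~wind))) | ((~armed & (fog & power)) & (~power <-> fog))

fog=T; armed=F; wind=F; power=T; idle=T

  (((~armed | idle) & (~wind & idle)) & (power | (power & ~wind))) | ((~armed & (fog & power)) & (~power <-> fog)) = True
    ((~armed | idle) & (~wind & idle)) & (power | (power & ~wind)) = True
      (~armed | idle) & (~wind & idle) = True
        ~armed | idle = True
          ~armed = True
        ~wind & idle = True
          ~wind = True
      power | (power & ~wind) = True
        power & ~wind = True
          ~wind = True
    (~armed & (fog & power)) & (~power <-> fog) = False
      ~armed & (fog & power) = True
        ~armed = True
        fog & power = True
      ~power <-> fog = False
        ~power = False
The formula evaluates to True.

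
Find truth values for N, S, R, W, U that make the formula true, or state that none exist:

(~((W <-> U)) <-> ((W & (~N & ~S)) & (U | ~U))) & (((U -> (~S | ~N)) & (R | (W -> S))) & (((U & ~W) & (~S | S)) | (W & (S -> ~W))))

N=F, S=F, R=T, W=T, U=F

  ~((W <-> U)) <-> ((W & (~N & ~S)) & (U | ~U)) = True
    ~((W <-> U)) = True
      W <-> U = False
    (W & (~N & ~S)) & (U | ~U) = True
      W & (~N & ~S) = True
        ~N & ~S = True
          ~N = True
          ~S = True
      U | ~U = True
        ~U = True
  ((U -> (~S | ~N)) & (R | (W -> S))) & (((U & ~W) & (~S | S)) | (W & (S -> ~W))) = True
    (U -> (~S | ~N)) & (R | (W -> S)) = True
      U -> (~S | ~N) = True
        ~S | ~N = True
          ~S = True
          ~N = True
      R | (W -> S) = True
        W -> S = False
    ((U & ~W) & (~S | S)) | (W & (S -> ~W)) = True
      (U & ~W) & (~S | S) = False
        U & ~W = False
          ~W = False
        ~S | S = True
          ~S = True
      W & (S -> ~W) = True
        S -> ~W = True
          ~W = False
Both conjuncts True, so the formula holds.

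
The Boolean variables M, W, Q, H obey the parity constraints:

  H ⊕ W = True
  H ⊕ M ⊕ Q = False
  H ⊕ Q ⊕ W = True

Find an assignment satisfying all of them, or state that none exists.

M = False, W = True, Q = False, H = False

H ⊕ W = F ⊕ T = True ✓
H ⊕ M ⊕ Q = F ⊕ F ⊕ F = False ✓
H ⊕ Q ⊕ W = F ⊕ F ⊕ T = True ✓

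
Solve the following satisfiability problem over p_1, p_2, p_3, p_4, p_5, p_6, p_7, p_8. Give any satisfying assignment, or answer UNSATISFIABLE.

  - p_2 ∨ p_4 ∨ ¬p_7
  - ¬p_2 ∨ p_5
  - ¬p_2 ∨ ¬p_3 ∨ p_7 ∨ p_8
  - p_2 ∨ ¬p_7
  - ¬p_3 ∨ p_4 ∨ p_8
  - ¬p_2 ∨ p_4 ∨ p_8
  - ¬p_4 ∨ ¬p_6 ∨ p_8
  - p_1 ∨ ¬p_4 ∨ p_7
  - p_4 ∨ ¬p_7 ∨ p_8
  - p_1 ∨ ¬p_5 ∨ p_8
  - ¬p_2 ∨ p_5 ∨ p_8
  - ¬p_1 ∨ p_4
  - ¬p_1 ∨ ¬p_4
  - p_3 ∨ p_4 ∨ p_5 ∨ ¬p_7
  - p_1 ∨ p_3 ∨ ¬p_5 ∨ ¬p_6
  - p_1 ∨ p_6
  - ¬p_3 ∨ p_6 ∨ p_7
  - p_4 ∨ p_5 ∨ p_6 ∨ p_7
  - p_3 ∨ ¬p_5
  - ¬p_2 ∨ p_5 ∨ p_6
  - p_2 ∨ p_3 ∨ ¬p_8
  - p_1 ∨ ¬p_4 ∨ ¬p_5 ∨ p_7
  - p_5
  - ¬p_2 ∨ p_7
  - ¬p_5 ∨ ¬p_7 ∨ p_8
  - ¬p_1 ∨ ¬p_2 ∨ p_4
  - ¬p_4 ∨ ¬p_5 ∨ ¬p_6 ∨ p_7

Unit clause (p_5) forces p_5 = True.
In (p_3 ∨ ¬p_5) only p_3 is left, so p_3 = True.
Try p_1 = True:
  (¬p_1 ∨ p_4) forces p_4 = True.
  clause (¬p_1 ∨ ¬p_4) is falsified — backtrack.
So p_1 = False.
  then (p_1 ∨ ¬p_5 ∨ p_8) forces p_8 = True.
  then (p_1 ∨ p_6) forces p_6 = True.
Set p_2 = True.
  then (¬p_2 ∨ p_7) forces p_7 = True.
Set p_4 = False.
All clauses satisfied.

p_1=F, p_2=T, p_3=T, p_4=F, p_5=T, p_6=T, p_7=T, p_8=T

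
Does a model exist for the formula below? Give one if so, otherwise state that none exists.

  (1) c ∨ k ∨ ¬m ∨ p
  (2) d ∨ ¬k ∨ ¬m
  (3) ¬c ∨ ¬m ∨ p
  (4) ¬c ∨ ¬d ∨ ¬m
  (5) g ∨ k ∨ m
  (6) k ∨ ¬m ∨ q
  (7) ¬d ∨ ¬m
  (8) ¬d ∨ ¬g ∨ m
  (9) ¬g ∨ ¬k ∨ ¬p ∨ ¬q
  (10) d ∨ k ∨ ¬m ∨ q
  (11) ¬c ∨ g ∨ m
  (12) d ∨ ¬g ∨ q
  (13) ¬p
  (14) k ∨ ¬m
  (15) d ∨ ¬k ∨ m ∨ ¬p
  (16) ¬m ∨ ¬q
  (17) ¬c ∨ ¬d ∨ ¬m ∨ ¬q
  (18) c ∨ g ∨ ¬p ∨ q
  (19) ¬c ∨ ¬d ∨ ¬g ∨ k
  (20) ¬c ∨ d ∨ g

m = False, q = True, p = False, d = False, c = True, g = True, k = False

Unit clause (¬p) forces p = False.
Set m = False.
Set q = True.
Set d = False.
Set c = True.
  then (¬c ∨ g ∨ m) forces g = True.
Set k = False.
All clauses satisfied.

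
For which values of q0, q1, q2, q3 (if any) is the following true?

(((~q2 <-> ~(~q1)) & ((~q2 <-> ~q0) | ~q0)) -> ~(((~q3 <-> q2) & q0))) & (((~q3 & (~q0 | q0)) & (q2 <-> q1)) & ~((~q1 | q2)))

Unsatisfiable — no assignment works.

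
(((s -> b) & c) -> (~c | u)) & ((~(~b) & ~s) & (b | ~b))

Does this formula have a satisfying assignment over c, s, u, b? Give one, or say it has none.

c = True; s = False; u = True; b = True

  ((s -> b) & c) -> (~c | u) = True
    (s -> b) & c = True
      s -> b = True
    ~c | u = True
      ~c = False
  (~(~b) & ~s) & (b | ~b) = True
    ~(~b) & ~s = True
      ~(~b) = True
        ~b = False
      ~s = True
    b | ~b = True
      ~b = False
Both conjuncts True, so the formula holds.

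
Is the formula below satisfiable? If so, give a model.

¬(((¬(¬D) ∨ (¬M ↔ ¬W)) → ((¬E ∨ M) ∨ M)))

W=F; E=T; M=F; D=F

  ¬(((¬(¬D) ∨ (¬M ↔ ¬W)) → ((¬E ∨ M) ∨ M))) = True
    (¬(¬D) ∨ (¬M ↔ ¬W)) → ((¬E ∨ M) ∨ M) = False
      ¬(¬D) ∨ (¬M ↔ ¬W) = True
        ¬(¬D) = False
          ¬D = True
        ¬M ↔ ¬W = True
          ¬M = True
          ¬W = True
      (¬E ∨ M) ∨ M = False
        ¬E ∨ M = False
          ¬E = False
The formula evaluates to True.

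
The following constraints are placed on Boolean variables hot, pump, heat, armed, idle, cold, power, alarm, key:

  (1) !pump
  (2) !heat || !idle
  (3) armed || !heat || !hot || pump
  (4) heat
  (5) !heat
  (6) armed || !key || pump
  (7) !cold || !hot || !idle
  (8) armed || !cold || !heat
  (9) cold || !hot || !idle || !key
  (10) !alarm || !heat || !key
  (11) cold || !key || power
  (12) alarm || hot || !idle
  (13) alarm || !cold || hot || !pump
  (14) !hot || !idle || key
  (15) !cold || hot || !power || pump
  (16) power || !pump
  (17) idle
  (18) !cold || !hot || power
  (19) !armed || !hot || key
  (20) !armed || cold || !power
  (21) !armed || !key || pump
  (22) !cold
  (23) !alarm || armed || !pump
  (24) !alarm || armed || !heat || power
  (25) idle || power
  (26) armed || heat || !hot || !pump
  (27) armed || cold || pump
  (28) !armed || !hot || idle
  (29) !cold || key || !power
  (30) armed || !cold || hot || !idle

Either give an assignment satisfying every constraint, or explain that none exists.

Case heat = True:
  Clause (!heat) is falsified — contradiction.
Case heat = False:
  Clause (heat) is falsified — contradiction.
Both cases fail, so the formula is unsatisfiable.

UNSATISFIABLE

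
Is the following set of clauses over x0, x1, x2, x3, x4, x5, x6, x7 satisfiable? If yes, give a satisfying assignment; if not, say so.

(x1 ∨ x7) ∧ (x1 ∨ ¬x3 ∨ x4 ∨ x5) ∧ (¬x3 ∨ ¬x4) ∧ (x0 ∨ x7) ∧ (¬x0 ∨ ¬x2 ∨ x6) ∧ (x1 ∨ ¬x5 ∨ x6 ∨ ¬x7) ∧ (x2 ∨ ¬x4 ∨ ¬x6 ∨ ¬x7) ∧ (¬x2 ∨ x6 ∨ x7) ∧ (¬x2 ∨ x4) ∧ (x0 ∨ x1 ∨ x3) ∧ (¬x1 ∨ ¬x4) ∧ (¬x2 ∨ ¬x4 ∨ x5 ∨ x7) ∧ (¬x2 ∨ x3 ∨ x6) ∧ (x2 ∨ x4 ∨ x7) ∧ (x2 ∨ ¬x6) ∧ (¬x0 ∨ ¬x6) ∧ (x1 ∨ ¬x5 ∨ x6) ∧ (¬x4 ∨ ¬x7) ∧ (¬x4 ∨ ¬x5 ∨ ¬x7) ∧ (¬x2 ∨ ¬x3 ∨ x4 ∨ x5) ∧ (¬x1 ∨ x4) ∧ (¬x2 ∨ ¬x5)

x0 = True; x1 = False; x2 = False; x3 = False; x4 = False; x5 = False; x6 = False; x7 = True

Set x0 = True.
  then (¬x0 ∨ ¬x6) forces x6 = False.
  then (¬x0 ∨ ¬x2 ∨ x6) forces x2 = False.
Try x1 = True:
  (¬x1 ∨ ¬x4) forces x4 = False.
  clause (¬x1 ∨ x4) is falsified — backtrack.
So x1 = False.
  then (x1 ∨ x7) forces x7 = True.
  then (x1 ∨ ¬x5 ∨ x6 ∨ ¬x7) forces x5 = False.
  then (¬x4 ∨ ¬x7) forces x4 = False.
  then (x1 ∨ ¬x3 ∨ x4 ∨ x5) forces x3 = False.
All clauses satisfied.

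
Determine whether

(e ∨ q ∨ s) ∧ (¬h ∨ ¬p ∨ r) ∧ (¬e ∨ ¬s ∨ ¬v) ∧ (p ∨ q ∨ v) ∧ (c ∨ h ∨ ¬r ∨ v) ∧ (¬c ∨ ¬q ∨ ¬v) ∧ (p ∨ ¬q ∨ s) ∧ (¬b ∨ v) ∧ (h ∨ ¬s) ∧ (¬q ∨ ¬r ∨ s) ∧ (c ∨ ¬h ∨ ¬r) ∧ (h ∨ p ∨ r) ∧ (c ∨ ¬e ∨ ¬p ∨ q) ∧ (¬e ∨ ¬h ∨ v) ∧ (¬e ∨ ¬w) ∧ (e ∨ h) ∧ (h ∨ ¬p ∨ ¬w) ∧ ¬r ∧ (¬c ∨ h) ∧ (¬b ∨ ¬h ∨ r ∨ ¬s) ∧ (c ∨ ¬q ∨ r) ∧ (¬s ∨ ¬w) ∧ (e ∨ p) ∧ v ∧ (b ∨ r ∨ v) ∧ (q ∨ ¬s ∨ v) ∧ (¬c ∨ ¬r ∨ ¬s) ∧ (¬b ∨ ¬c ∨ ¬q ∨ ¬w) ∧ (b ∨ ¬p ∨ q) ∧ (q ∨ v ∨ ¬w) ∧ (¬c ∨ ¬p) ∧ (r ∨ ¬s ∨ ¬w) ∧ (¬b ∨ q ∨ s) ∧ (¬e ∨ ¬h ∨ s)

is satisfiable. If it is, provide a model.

Case e = True:
  (¬e ∨ ¬w) forces w = False.
  (¬r) forces r = False.
  (v) forces v = True.
  (¬e ∨ ¬s ∨ ¬v) forces s = False.
  (¬e ∨ ¬h ∨ s) forces h = False.
  (h ∨ p ∨ r) forces p = True.
  (¬c ∨ h) forces c = False.
  (c ∨ ¬e ∨ ¬p ∨ q) forces q = True.
  Clause (c ∨ ¬q ∨ r) is falsified — contradiction.
Case e = False:
  (e ∨ h) forces h = True.
  (¬r) forces r = False.
  (¬h ∨ ¬p ∨ r) forces p = False.
  Clause (e ∨ p) is falsified — contradiction.
Both cases fail, so the formula is unsatisfiable.

Unsatisfiable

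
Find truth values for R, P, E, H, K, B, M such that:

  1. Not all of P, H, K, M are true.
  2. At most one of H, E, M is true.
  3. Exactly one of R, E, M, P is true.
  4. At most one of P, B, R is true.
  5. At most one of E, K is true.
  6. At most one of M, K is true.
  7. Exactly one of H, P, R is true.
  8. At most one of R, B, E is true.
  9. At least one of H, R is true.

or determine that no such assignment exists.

R = True; P = False; E = False; H = False; K = True; B = False; M = False

  (1) {P, H, K, M}: 1/4 true — not all ✓
  (2) {H, E, M}: 0 true — at most one ✓
  (3) {R, E, M, P}: 1 true — exactly one ✓
  (4) {P, B, R}: 1 true — at most one ✓
  (5) {E, K}: 1 true — at most one ✓
  (6) {M, K}: 1 true — at most one ✓
  (7) {H, P, R}: 1 true — exactly one ✓
  (8) {R, B, E}: 1 true — at most one ✓
  (9) {H, R}: 1 true — at least one ✓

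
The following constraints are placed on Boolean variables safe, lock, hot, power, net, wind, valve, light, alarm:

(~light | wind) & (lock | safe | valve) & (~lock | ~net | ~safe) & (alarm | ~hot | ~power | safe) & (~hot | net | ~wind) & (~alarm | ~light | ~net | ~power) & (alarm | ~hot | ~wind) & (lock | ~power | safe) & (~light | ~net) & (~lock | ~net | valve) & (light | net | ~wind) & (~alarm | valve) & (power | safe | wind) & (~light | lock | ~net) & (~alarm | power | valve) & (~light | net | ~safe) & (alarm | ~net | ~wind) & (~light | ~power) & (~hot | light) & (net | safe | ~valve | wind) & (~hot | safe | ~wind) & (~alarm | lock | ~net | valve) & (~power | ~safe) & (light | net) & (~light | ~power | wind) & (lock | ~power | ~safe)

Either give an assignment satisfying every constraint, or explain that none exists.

safe = True, lock = False, hot = False, power = False, net = True, wind = False, valve = False, light = False, alarm = False

Set safe = True.
  then (~power | ~safe) forces power = False.
Set lock = False.
Try hot = True:
  (~hot | light) forces light = True.
  (~light | wind) forces wind = True.
  (~hot | net | ~wind) forces net = True.
  clause (~light | ~net) is falsified — backtrack.
So hot = False.
Set net = True.
  then (~light | ~net) forces light = False.
Set wind = False.
Set valve = False.
  then (~alarm | valve) forces alarm = False.
All clauses satisfied.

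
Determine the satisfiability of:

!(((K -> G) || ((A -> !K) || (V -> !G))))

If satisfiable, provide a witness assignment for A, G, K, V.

Unsatisfiable — no assignment works.

Case G = True: the formula becomes !((True || ((A -> !K) || !V))) = False.
Case G = False: the formula becomes !((!K || True)) = False.
Both cases fail — unsatisfiable.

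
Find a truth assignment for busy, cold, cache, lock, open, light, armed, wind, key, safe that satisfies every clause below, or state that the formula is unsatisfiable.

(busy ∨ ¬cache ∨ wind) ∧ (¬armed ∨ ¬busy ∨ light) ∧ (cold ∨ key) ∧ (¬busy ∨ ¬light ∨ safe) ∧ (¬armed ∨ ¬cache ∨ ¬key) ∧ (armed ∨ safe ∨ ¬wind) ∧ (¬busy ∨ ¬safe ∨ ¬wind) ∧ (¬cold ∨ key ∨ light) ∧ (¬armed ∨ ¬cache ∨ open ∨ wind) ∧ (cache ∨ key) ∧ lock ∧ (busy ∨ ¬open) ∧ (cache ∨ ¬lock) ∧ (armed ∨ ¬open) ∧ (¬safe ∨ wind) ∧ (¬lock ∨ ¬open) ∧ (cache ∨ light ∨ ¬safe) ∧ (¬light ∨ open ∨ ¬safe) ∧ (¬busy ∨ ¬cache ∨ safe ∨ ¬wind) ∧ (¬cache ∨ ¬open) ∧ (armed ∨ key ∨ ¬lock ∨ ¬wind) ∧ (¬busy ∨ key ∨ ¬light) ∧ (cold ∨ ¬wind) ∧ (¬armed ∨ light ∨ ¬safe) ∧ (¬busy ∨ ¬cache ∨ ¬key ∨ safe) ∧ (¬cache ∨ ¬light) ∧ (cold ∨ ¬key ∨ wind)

Unit clause (lock) forces lock = True.
In (cache ∨ ¬lock) only cache is left, so cache = True.
In (¬lock ∨ ¬open) only ¬open is left, so open = False.
In (¬cache ∨ ¬light) only ¬light is left, so light = False.
Set busy = False.
  then (busy ∨ ¬cache ∨ wind) forces wind = True.
  then (cold ∨ ¬wind) forces cold = True.
  then (¬cold ∨ key ∨ light) forces key = True.
  then (¬armed ∨ ¬cache ∨ ¬key) forces armed = False.
  then (armed ∨ safe ∨ ¬wind) forces safe = True.
All clauses satisfied.

busy: False, cold: True, cache: True, lock: True, open: False, light: False, armed: False, wind: True, key: True, safe: True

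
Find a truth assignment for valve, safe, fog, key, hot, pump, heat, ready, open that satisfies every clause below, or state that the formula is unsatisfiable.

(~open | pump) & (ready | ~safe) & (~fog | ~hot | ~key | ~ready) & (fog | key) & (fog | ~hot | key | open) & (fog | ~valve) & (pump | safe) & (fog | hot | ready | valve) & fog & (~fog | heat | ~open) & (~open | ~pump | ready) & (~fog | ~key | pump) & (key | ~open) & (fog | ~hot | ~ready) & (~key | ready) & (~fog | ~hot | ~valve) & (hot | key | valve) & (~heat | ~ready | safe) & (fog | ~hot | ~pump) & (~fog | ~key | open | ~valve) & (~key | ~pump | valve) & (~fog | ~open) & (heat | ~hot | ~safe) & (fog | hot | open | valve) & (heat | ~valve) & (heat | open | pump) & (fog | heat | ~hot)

Unit clause (fog) forces fog = True.
In (~fog | ~open) only ~open is left, so open = False.
Set valve = False.
Set safe = True.
  then (ready | ~safe) forces ready = True.
Try key = True:
  (~fog | ~hot | ~key | ~ready) forces hot = False.
  (~fog | ~key | pump) forces pump = True.
  clause (~key | ~pump | valve) is falsified — backtrack.
So key = False.
  then (hot | key | valve) forces hot = True.
  then (heat | ~hot | ~safe) forces heat = True.
Set pump = False.
All clauses satisfied.

valve = False, safe = True, fog = True, key = False, hot = True, pump = False, heat = True, ready = True, open = False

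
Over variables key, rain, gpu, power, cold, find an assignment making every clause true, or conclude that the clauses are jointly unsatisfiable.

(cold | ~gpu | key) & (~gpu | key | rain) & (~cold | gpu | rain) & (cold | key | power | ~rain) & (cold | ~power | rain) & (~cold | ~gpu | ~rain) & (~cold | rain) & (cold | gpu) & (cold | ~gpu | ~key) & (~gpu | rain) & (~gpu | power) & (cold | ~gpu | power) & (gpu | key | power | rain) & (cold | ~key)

key = True, rain = True, gpu = False, power = True, cold = True

Set key = True.
  then (cold | ~key) forces cold = True.
  then (~cold | rain) forces rain = True.
  then (~cold | ~gpu | ~rain) forces gpu = False.
Set power = True.
All clauses satisfied.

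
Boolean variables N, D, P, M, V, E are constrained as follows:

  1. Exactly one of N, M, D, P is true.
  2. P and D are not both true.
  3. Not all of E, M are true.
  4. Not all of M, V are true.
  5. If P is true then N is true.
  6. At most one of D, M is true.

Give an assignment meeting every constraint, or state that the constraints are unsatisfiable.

N=T, D=F, P=F, M=F, V=T, E=F

  (1) {N, M, D, P}: 1 true — exactly one ✓
  (2) P=F, D=F — not both ✓
  (3) {E, M}: 0/2 true — not all ✓
  (4) {M, V}: 1/2 true — not all ✓
  (5) P=F ⇒ N: vacuous ✓
  (6) {D, M}: 0 true — at most one ✓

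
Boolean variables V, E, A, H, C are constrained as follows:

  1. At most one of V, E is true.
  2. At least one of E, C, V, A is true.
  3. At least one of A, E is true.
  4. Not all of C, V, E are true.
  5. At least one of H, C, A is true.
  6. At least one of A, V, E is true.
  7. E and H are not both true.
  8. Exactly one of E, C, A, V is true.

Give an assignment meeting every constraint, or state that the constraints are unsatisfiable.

V = False, E = False, A = True, H = False, C = False

  (1) {V, E}: 0 true — at most one ✓
  (2) {E, C, V, A}: 1 true — at least one ✓
  (3) {A, E}: 1 true — at least one ✓
  (4) {C, V, E}: 0/3 true — not all ✓
  (5) {H, C, A}: 1 true — at least one ✓
  (6) {A, V, E}: 1 true — at least one ✓
  (7) E=F, H=F — not both ✓
  (8) {E, C, A, V}: 1 true — exactly one ✓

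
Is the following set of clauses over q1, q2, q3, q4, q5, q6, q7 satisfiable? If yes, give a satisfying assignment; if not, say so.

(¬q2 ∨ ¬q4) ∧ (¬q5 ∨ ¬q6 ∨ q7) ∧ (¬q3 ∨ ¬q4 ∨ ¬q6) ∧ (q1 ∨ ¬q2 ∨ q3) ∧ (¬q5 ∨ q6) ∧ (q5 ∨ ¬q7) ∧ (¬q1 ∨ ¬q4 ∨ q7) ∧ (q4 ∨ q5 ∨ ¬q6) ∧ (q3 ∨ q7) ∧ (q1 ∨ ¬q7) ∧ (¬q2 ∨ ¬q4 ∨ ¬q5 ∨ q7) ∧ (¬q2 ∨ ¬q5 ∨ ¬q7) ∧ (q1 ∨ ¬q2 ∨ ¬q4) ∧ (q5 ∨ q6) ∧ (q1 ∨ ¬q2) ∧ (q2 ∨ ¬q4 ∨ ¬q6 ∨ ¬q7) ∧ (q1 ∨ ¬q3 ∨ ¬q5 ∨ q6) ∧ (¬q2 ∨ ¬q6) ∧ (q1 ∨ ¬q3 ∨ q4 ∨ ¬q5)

Set q1 = True.
Try q2 = True:
  (¬q2 ∨ ¬q4) forces q4 = False.
  (¬q2 ∨ ¬q6) forces q6 = False.
  (¬q5 ∨ q6) forces q5 = False.
  clause (q5 ∨ q6) is falsified — backtrack.
So q2 = False.
Set q3 = False.
  then (q3 ∨ q7) forces q7 = True.
  then (q5 ∨ ¬q7) forces q5 = True.
  then (¬q5 ∨ q6) forces q6 = True.
  then (q2 ∨ ¬q4 ∨ ¬q6 ∨ ¬q7) forces q4 = False.
All clauses satisfied.

q1 = True, q2 = False, q3 = False, q4 = False, q5 = True, q6 = True, q7 = True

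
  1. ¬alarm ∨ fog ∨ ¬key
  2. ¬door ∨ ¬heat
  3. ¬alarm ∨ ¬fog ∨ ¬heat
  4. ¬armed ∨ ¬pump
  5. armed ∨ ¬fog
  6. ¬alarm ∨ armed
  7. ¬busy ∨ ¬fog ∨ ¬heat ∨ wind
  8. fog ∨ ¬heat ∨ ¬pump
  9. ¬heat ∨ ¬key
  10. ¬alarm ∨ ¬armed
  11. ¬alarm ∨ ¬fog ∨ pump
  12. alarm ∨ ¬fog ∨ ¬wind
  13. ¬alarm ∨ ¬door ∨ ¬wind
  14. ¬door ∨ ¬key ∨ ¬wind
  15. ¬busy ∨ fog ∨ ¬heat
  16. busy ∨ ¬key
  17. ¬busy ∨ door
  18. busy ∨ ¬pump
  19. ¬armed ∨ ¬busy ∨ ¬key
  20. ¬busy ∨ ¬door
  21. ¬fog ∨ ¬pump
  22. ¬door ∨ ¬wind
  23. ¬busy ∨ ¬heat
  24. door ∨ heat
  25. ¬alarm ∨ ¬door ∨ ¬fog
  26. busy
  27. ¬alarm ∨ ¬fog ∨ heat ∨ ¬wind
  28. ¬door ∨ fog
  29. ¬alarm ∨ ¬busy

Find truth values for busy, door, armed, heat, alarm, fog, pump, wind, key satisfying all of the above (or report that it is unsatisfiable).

Case busy = True:
  (¬busy ∨ door) forces door = True.
  Clause (¬busy ∨ ¬door) is falsified — contradiction.
Case busy = False:
  Clause (busy) is falsified — contradiction.
Both cases fail, so the formula is unsatisfiable.

Unsatisfiable — no assignment works.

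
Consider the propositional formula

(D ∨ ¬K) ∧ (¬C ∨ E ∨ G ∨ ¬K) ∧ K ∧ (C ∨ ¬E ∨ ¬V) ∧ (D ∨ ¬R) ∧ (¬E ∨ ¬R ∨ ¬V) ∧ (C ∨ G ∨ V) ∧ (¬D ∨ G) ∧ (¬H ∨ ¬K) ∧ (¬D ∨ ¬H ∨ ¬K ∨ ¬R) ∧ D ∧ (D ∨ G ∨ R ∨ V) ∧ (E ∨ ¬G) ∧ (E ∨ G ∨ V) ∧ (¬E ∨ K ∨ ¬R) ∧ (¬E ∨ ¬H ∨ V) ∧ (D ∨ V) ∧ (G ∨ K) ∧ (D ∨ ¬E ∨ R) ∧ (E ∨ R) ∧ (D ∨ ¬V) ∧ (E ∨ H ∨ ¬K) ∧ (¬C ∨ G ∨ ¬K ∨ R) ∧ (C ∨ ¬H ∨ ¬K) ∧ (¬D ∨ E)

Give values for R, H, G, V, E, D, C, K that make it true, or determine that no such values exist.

R = False, H = False, G = True, V = False, E = True, D = True, C = True, K = True

Unit clause (K) forces K = True.
In (¬H ∨ ¬K) only ¬H is left, so H = False.
Unit clause (D) forces D = True.
In (E ∨ H ∨ ¬K) only E is left, so E = True.
In (¬D ∨ G) only G is left, so G = True.
Set R = False.
Set V = False.
Set C = True.
All clauses satisfied.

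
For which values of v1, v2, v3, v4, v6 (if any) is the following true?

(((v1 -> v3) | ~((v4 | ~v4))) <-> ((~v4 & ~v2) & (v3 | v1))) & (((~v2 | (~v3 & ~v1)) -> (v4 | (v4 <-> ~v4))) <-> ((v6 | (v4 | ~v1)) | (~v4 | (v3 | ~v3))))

v1: True; v2: True; v3: False; v4: False; v6: False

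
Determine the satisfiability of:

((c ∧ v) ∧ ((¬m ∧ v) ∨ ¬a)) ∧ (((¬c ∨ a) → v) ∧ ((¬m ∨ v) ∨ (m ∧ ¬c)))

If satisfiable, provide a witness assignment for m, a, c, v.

m: True, a: False, c: True, v: True

  (c ∧ v) ∧ ((¬m ∧ v) ∨ ¬a) = True
    c ∧ v = True
    (¬m ∧ v) ∨ ¬a = True
      ¬m ∧ v = False
        ¬m = False
      ¬a = True
  ((¬c ∨ a) → v) ∧ ((¬m ∨ v) ∨ (m ∧ ¬c)) = True
    (¬c ∨ a) → v = True
      ¬c ∨ a = False
        ¬c = False
    (¬m ∨ v) ∨ (m ∧ ¬c) = True
      ¬m ∨ v = True
        ¬m = False
      m ∧ ¬c = False
        ¬c = False
Both conjuncts True, so the formula holds.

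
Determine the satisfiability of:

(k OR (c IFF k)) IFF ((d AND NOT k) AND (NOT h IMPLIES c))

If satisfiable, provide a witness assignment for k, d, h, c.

k=F, d=F, h=T, c=T

  (k OR (c IFF k)) IFF ((d AND NOT k) AND (NOT h IMPLIES c)) = True
    k OR (c IFF k) = False
      c IFF k = False
    (d AND NOT k) AND (NOT h IMPLIES c) = False
      d AND NOT k = False
        NOT k = True
      NOT h IMPLIES c = True
        NOT h = False
The formula evaluates to True.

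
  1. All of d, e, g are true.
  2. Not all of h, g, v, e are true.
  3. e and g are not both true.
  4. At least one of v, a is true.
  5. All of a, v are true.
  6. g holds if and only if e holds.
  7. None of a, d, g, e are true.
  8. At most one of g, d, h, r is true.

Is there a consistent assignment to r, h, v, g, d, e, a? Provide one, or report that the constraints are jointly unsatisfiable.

Unsatisfiable — no assignment works.

Case g = True:
  Constraint (7) is violated (g=T) — contradiction.
Case g = False:
  Constraint (1) is violated (g=F) — contradiction.
Both cases fail — unsatisfiable.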